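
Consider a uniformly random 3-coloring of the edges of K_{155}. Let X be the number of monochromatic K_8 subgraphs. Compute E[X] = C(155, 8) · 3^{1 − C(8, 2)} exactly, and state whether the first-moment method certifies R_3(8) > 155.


E[X] = C(155, 8) · 3^{1 − 28} = 6876747915675 · 3^{−27} = 6876747915675/7625597484987.
As a reduced fraction: E[X] = 2292249305225/2541865828329 ≈ 0.901798.
Is E[X] < 1? YES.
Since E[X] < 1, there exists a 3-coloring of K_{155} with no monochromatic K_8; hence R_3(8) > 155.

E[X] = 2292249305225/2541865828329 ≈ 0.901798; E[X] < 1, so R_3(8) > 155.


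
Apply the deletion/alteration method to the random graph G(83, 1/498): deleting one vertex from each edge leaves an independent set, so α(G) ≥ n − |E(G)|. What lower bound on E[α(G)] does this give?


E[|E(G)|] = C(83, 2)·p = 3403 · (1/498) = 41/6.
E[α(G)] ≥ n − E[|E(G)|] = 83 − 41/6 = 457/6.
Numerically: ≈ 76.16667.
(This is only a lower bound; the true E[α(G)] may be larger.)

E[α(G)] ≥ 457/6 ≈ 76.16667.


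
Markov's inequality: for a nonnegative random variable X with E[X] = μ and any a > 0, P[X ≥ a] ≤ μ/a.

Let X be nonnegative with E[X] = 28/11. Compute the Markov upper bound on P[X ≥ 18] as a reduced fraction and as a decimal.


μ = E[X] = 28/11, a = 18.
Markov: P[X ≥ 18] ≤ μ/a = (28/11)/18 = 14/99.
Numerically: ≈ 0.141414.
(Since a = 18 > μ = 2.545455, the bound 14/99 is < 1 and informative.)

P[X ≥ 18] ≤ 14/99 ≈ 0.141414.


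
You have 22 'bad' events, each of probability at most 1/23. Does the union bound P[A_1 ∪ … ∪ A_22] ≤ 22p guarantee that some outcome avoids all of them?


Union bound: P[∪_{i=1}^{22} A_i] ≤ Σ_i P[A_i] ≤ 22·p = 22·(1/23) = 22/23.
Numerically: 22/23 ≈ 0.957.
Is 22/23 < 1? YES.
Since P[∪ A_i] ≤ 22/23 < 1, the complement has P[∩ A_i^c] ≥ 1 − 22/23 = 1/23 > 0, so some outcome avoids every A_i.

22·p = 22/23 ≈ 0.957; existence CERTIFIED by the union bound.


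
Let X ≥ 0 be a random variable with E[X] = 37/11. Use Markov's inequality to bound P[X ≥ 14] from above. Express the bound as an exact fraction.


μ = E[X] = 37/11, a = 14.
Markov: P[X ≥ 14] ≤ μ/a = (37/11)/14 = 37/154.
Numerically: ≈ 0.2403.
(Since a = 14 > μ = 3.3636, the bound 37/154 is < 1 and informative.)

P[X ≥ 14] ≤ 37/154 ≈ 0.2403.


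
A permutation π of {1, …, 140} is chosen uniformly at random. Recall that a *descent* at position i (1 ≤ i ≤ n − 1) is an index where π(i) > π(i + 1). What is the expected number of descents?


Write X = Σ X_I over i = 1, …, 139, with X_I the indicator of one descent.
There are 139 indicators.
For each fixed i, the pair (π(i), π(i+1)) is a uniformly random ordered pair of distinct values from {1, …, 140}; by symmetry P[π(i) > π(i+1)] = 1/2.
By linearity: E[X] = 139 · (1/2) = (140 − 1) · (1/2) = 139/2 ≈ 69.500000.

E[X] = 139/2 = 69.500000.


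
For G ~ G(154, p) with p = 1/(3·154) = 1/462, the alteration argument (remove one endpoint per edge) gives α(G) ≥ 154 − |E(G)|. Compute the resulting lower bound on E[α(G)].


E[|E(G)|] = C(154, 2)·p = 11781 · (1/462) = 51/2.
E[α(G)] ≥ n − E[|E(G)|] = 154 − 51/2 = 257/2.
Numerically: ≈ 128.500000.
(This is only a lower bound; the true E[α(G)] may be larger.)

E[α(G)] ≥ 257/2 ≈ 128.500000.


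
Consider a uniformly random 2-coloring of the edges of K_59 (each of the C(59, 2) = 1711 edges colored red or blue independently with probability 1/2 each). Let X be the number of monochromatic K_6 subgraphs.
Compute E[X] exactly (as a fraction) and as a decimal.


Let X = Σ_S X_S over the C(59, 6) = 45057474 subsets S of size 6, where X_S = 1 if the K_6 on S is monochromatic.
For a fixed S, the K_6 on S has C(6, 2) = 15 edges. P[all 15 edges red] = (1/2)^15, and likewise for blue, so P[monochromatic] = 2·(1/2)^15 = 2^{1 − 15} = 1/16384.
By linearity of expectation: E[X] = C(59, 6) · 2^{1 − 15} = 45057474 · 1/16384 = 22528737/8192.
Numerically: E[X] ≈ 2750.089966.

E[X] = C(59,6)·2^(1−C(6,2)) = 22528737/8192 ≈ 2750.089966.


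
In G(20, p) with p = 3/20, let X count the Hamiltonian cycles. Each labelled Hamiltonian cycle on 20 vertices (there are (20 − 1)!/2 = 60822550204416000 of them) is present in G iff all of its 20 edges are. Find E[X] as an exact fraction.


K_20 has (20 − 1)!/2 = 60822550204416000 labelled Hamiltonian cycles.
For each such Hamiltonian cycle H, let X_H = 1 if all 20 edges of H are present in G. Then P[X_H = 1] = p^{20} = (3/20)^{20} = 3486784401/104857600000000000000000000.
By linearity of expectation: E[X] = Σ_H E[X_H] = 60822550204416000 · p^{20} = 60822550204416000 · 3486784401/104857600000000000000000000 = 51776152168407487821/25600000000000000000.
Numerically: E[X] ≈ 2.02.

E[X] = 60822550204416000 · (3/20)^{20} = 51776152168407487821/25600000000000000000 ≈ 2.02.


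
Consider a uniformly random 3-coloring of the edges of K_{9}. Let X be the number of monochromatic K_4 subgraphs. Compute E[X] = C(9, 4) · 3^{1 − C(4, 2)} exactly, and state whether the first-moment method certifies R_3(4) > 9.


E[X] = C(9, 4) · 3^{1 − 6} = 126 · 3^{−5} = 126/243.
As a reduced fraction: E[X] = 14/27 ≈ 0.5185185.
Is E[X] < 1? YES.
Since E[X] < 1, there exists a 3-coloring of K_{9} with no monochromatic K_4; hence R_3(4) > 9.

E[X] = 14/27 ≈ 0.5185185; E[X] < 1, so R_3(4) > 9.


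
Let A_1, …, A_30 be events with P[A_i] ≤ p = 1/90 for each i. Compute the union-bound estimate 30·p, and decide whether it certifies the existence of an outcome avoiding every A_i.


Union bound: P[∪_{i=1}^{30} A_i] ≤ Σ_i P[A_i] ≤ 30·p = 30·(1/90) = 1/3.
Numerically: 1/3 ≈ 0.333.
Is 1/3 < 1? YES.
Since P[∪ A_i] ≤ 1/3 < 1, the complement has P[∩ A_i^c] ≥ 1 − 1/3 = 2/3 > 0, so some outcome avoids every A_i.

30·p = 1/3 ≈ 0.333; existence CERTIFIED by the union bound.


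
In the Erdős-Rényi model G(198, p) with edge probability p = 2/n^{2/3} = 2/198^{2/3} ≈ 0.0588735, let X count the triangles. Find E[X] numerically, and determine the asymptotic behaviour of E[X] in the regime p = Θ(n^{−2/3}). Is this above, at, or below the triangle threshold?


Number of potential triangles: C(198, 3) = 1274196.
Each occurs with probability p³ ≈ (0.0588735)³ ≈ 2.04060810e-04.
By linearity: E[X] = C(198, 3)·p³ ≈ 1274196 · 2.04060810e-04 ≈ 260.013468.
Since α = 2/3 < 1, p = c/n^{2/3} ≫ 1/n is above the triangle threshold p ~ 1/n. Asymptotically E[X] ~ (c³/6)·n^{3(1−α)} = (2³/6)·n^{1} → ∞; triangles are abundant w.h.p.

E[X] ≈ 260.013468; in regime p = Θ(1/n^{2/3}) E[X] diverges (above the triangle threshold p ~ 1/n).


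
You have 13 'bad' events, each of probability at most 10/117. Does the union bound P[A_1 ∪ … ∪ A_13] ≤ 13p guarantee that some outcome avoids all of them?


Union bound: P[∪_{i=1}^{13} A_i] ≤ Σ_i P[A_i] ≤ 13·p = 13·(10/117) = 10/9.
Numerically: 10/9 ≈ 1.11111.
Is 10/9 < 1? NO.
Since the bound 10/9 is ≥ 1, the union bound is uninformative here; it does NOT by itself certify existence.

13·p = 10/9 ≈ 1.11111; existence NOT certified by the union bound.


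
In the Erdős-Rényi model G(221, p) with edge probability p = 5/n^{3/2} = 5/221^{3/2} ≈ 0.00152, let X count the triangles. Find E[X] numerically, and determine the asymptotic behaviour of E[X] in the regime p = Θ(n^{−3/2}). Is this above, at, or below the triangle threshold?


Number of potential triangles: C(221, 3) = 1774630.
Each occurs with probability p³ ≈ (0.00152)³ ≈ 3.52488e-09.
By linearity: E[X] = C(221, 3)·p³ ≈ 1774630 · 3.52488e-09 ≈ 0.006.
Since α = 3/2 > 1, p = c/n^{3/2} = o(1/n) is below the triangle threshold p ~ 1/n. Asymptotically E[X] ~ (c³/6)·n^{3(1−α)} = (5³/6)·n^{-1.5} → 0, so by Markov's inequality G has no triangles w.h.p.

E[X] ≈ 0.006; in regime p = Θ(1/n^{3/2}) E[X] tends to 0 (below the triangle threshold p ~ 1/n).


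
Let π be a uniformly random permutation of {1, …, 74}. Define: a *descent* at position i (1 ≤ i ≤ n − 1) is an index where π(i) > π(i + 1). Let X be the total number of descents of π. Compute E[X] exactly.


Write X = Σ X_I over i = 1, …, 73, with X_I the indicator of one descent.
There are 73 indicators.
For each fixed i, the pair (π(i), π(i+1)) is a uniformly random ordered pair of distinct values from {1, …, 74}; by symmetry P[π(i) > π(i+1)] = 1/2.
By linearity: E[X] = 73 · (1/2) = (74 − 1) · (1/2) = 73/2 ≈ 36.5000.

E[X] = 73/2 = 36.5000.


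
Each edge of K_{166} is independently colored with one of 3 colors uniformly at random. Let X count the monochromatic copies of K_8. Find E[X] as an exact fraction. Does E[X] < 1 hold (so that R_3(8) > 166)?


E[X] = C(166, 8) · 3^{1 − 28} = 12049276177620 · 3^{−27} = 12049276177620/7625597484987.
As a reduced fraction: E[X] = 148756496020/94143178827 ≈ 1.58011.
Is E[X] < 1? NO.
Since E[X] ≥ 1, the first-moment bound is inconclusive at n = 166; it does NOT by itself certify R_3(8) > 166.

E[X] = 148756496020/94143178827 ≈ 1.58011; E[X] ≥ 1; first-moment method inconclusive here.


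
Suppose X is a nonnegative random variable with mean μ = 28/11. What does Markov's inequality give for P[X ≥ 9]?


μ = E[X] = 28/11, a = 9.
Markov: P[X ≥ 9] ≤ μ/a = (28/11)/9 = 28/99.
Numerically: ≈ 0.2828.
(Since a = 9 > μ = 2.5455, the bound 28/99 is < 1 and informative.)

P[X ≥ 9] ≤ 28/99 ≈ 0.2828.


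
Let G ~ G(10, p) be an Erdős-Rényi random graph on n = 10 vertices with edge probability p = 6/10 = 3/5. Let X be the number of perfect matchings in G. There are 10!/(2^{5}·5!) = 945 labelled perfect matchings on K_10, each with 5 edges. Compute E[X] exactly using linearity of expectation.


K_10 has 10!/(2^{5}·5!) = 945 labelled perfect matchings.
For each such perfect matching H, let X_H = 1 if all 5 edges of H are present in G. Then P[X_H = 1] = p^{5} = (3/5)^{5} = 243/3125.
By linearity of expectation: E[X] = Σ_H E[X_H] = 945 · p^{5} = 945 · 243/3125 = 45927/625.
Numerically: E[X] ≈ 73.4832.

E[X] = 945 · (3/5)^{5} = 45927/625 ≈ 73.4832.


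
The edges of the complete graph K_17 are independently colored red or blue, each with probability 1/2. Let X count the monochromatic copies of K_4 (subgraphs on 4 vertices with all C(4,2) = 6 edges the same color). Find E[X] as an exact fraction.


Let X = Σ_S X_S over the C(17, 4) = 2380 subsets S of size 4, where X_S = 1 if the K_4 on S is monochromatic.
For a fixed S, the K_4 on S has C(4, 2) = 6 edges. P[all 6 edges red] = (1/2)^6, and likewise for blue, so P[monochromatic] = 2·(1/2)^6 = 2^{1 − 6} = 1/32.
By linearity of expectation: E[X] = C(17, 4) · 2^{1 − 6} = 2380 · 1/32 = 595/8.
Numerically: E[X] ≈ 74.37500.

E[X] = C(17,4)·2^(1−C(4,2)) = 595/8 ≈ 74.37500.


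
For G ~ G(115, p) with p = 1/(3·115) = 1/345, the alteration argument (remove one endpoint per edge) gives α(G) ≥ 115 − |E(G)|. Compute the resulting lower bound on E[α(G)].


E[|E(G)|] = C(115, 2)·p = 6555 · (1/345) = 19.
E[α(G)] ≥ n − E[|E(G)|] = 115 − 19 = 96.
Numerically: ≈ 96.0000.
(This is only a lower bound; the true E[α(G)] may be larger.)

E[α(G)] ≥ 96 ≈ 96.0000.


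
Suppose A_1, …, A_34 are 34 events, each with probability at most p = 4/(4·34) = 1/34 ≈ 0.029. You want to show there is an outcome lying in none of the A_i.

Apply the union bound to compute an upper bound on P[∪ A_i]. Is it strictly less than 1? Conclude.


Union bound: P[∪_{i=1}^{34} A_i] ≤ Σ_i P[A_i] ≤ 34·p = 34·(1/34) = 1.
Numerically: 1 ≈ 1.000.
Is 1 < 1? NO.
Since the bound 1 is ≥ 1, the union bound is uninformative here; it does NOT by itself certify existence.

34·p = 1 ≈ 1.000; existence NOT certified by the union bound.


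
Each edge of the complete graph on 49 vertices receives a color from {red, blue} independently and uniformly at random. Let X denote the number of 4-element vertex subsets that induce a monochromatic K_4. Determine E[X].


Let X = Σ_S X_S over the C(49, 4) = 211876 subsets S of size 4, where X_S = 1 if the K_4 on S is monochromatic.
For a fixed S, the K_4 on S has C(4, 2) = 6 edges. P[all 6 edges red] = (1/2)^6, and likewise for blue, so P[monochromatic] = 2·(1/2)^6 = 2^{1 − 6} = 1/32.
By linearity of expectation: E[X] = C(49, 4) · 2^{1 − 6} = 211876 · 1/32 = 52969/8.
Numerically: E[X] ≈ 6621.125.

E[X] = C(49,4)·2^(1−C(4,2)) = 52969/8 ≈ 6621.125.


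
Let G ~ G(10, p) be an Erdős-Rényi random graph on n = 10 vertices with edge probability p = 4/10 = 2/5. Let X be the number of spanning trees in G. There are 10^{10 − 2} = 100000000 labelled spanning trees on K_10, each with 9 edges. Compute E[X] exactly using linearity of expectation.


K_10 has 10^{10 − 2} = 100000000 labelled spanning trees.
For each such spanning tree H, let X_H = 1 if all 9 edges of H are present in G. Then P[X_H = 1] = p^{9} = (2/5)^{9} = 512/1953125.
By linearity of expectation: E[X] = Σ_H E[X_H] = 100000000 · p^{9} = 100000000 · 512/1953125 = 131072/5.
Numerically: E[X] ≈ 2.621e+04.

E[X] = 100000000 · (2/5)^{9} = 131072/5 ≈ 2.621e+04.


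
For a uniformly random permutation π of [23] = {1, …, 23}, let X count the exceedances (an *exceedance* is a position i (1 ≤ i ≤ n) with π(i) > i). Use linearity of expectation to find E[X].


Write X = Σ_{i=1}^{23} X_i, where X_i = 1_{π(i) > i}.
For each fixed i, π(i) is uniform over {1, …, 23} (marginal of a uniform permutation), so P[π(i) > i] = (n − i)/n. Summing: Σ_{i=1}^{23} (n − i)/n = (0 + 1 + … + 22)/23 = 23(23 − 1)/(2·23) = (23 − 1)/2.
Hence E[X] = Σ_{i=1}^{23} (23 − i)/23 = 11 ≈ 11.00000.

E[X] = 11 = 11.00000.


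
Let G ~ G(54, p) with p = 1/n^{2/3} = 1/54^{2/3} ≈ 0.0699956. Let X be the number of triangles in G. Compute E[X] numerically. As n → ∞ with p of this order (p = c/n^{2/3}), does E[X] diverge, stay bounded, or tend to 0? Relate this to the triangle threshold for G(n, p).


Number of potential triangles: C(54, 3) = 24804.
Each occurs with probability p³ ≈ (0.0699956)³ ≈ 3.42935528e-04.
By linearity: E[X] = C(54, 3)·p³ ≈ 24804 · 3.42935528e-04 ≈ 8.506173.
Since α = 2/3 < 1, p = c/n^{2/3} ≫ 1/n is above the triangle threshold p ~ 1/n. Asymptotically E[X] ~ (c³/6)·n^{3(1−α)} = (1³/6)·n^{1} → ∞; triangles are abundant w.h.p.

E[X] ≈ 8.506173; in regime p = Θ(1/n^{2/3}) E[X] diverges (above the triangle threshold p ~ 1/n).


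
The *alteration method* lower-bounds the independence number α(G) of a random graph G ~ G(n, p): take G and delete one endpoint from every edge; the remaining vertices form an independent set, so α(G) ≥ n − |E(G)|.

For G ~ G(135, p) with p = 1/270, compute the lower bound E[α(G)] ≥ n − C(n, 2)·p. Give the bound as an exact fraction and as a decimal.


E[|E(G)|] = C(135, 2)·p = 9045 · (1/270) = 67/2.
E[α(G)] ≥ n − E[|E(G)|] = 135 − 67/2 = 203/2.
Numerically: ≈ 101.5000.
(This is only a lower bound; the true E[α(G)] may be larger.)

E[α(G)] ≥ 203/2 ≈ 101.5000.


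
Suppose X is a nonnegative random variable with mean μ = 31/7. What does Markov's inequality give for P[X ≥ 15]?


μ = E[X] = 31/7, a = 15.
Markov: P[X ≥ 15] ≤ μ/a = (31/7)/15 = 31/105.
Numerically: ≈ 0.295238.
(Since a = 15 > μ = 4.428571, the bound 31/105 is < 1 and informative.)

P[X ≥ 15] ≤ 31/105 ≈ 0.295238.


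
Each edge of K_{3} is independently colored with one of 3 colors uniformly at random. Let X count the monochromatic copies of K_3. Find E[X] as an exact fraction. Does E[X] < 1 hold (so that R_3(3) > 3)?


E[X] = C(3, 3) · 3^{1 − 3} = 1 · 3^{−2} = 1/9.
As a reduced fraction: E[X] = 1/9 ≈ 0.1111111.
Is E[X] < 1? YES.
Since E[X] < 1, there exists a 3-coloring of K_{3} with no monochromatic K_3; hence R_3(3) > 3.

E[X] = 1/9 ≈ 0.1111111; E[X] < 1, so R_3(3) > 3.


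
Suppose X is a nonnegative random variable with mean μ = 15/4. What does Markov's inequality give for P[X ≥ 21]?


μ = E[X] = 15/4, a = 21.
Markov: P[X ≥ 21] ≤ μ/a = (15/4)/21 = 5/28.
Numerically: ≈ 0.178571.
(Since a = 21 > μ = 3.750000, the bound 5/28 is < 1 and informative.)

P[X ≥ 21] ≤ 5/28 ≈ 0.178571.


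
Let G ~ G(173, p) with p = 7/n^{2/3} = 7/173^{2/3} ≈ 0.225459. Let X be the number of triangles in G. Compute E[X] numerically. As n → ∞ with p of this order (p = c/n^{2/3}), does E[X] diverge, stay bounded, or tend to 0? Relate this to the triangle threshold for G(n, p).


Number of potential triangles: C(173, 3) = 848046.
Each occurs with probability p³ ≈ (0.225459)³ ≈ 1.14604564e-02.
By linearity: E[X] = C(173, 3)·p³ ≈ 848046 · 1.14604564e-02 ≈ 9718.994220.
Since α = 2/3 < 1, p = c/n^{2/3} ≫ 1/n is above the triangle threshold p ~ 1/n. Asymptotically E[X] ~ (c³/6)·n^{3(1−α)} = (7³/6)·n^{1} → ∞; triangles are abundant w.h.p.

E[X] ≈ 9718.994220; in regime p = Θ(1/n^{2/3}) E[X] diverges (above the triangle threshold p ~ 1/n).


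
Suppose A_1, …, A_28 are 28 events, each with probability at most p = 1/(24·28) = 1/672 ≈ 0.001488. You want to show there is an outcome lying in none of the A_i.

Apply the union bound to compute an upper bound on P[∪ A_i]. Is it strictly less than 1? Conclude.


Union bound: P[∪_{i=1}^{28} A_i] ≤ Σ_i P[A_i] ≤ 28·p = 28·(1/672) = 1/24.
Numerically: 1/24 ≈ 0.041667.
Is 1/24 < 1? YES.
Since P[∪ A_i] ≤ 1/24 < 1, the complement has P[∩ A_i^c] ≥ 1 − 1/24 = 23/24 > 0, so some outcome avoids every A_i.

28·p = 1/24 ≈ 0.041667; existence CERTIFIED by the union bound.


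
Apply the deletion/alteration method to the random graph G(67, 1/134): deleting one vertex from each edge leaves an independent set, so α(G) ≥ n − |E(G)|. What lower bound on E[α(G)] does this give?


E[|E(G)|] = C(67, 2)·p = 2211 · (1/134) = 33/2.
E[α(G)] ≥ n − E[|E(G)|] = 67 − 33/2 = 101/2.
Numerically: ≈ 50.500000.
(This is only a lower bound; the true E[α(G)] may be larger.)

E[α(G)] ≥ 101/2 ≈ 50.500000.


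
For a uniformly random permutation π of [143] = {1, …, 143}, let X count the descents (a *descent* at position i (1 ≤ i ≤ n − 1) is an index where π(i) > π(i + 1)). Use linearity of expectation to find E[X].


Write X = Σ X_I over i = 1, …, 142, with X_I the indicator of one descent.
There are 142 indicators.
For each fixed i, the pair (π(i), π(i+1)) is a uniformly random ordered pair of distinct values from {1, …, 143}; by symmetry P[π(i) > π(i+1)] = 1/2.
By linearity: E[X] = 142 · (1/2) = (143 − 1) · (1/2) = 71 ≈ 71.0000.

E[X] = 71 = 71.0000.


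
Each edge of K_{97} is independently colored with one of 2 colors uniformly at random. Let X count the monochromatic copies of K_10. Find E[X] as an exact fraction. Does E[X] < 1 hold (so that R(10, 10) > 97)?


E[X] = C(97, 10) · 2^{1 − 45} = 12576469727536 · 2^{−44} = 12576469727536/17592186044416.
As a reduced fraction: E[X] = 786029357971/1099511627776 ≈ 0.71489.
Is E[X] < 1? YES.
Since E[X] < 1, there exists a 2-coloring of K_{97} with no monochromatic K_10; hence R(10, 10) > 97.

E[X] = 786029357971/1099511627776 ≈ 0.71489; E[X] < 1, so R(10, 10) > 97.


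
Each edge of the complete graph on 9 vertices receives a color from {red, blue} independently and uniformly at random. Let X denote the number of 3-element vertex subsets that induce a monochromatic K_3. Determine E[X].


Let X = Σ_S X_S over the C(9, 3) = 84 subsets S of size 3, where X_S = 1 if the K_3 on S is monochromatic.
For a fixed S, the K_3 on S has C(3, 2) = 3 edges. P[all 3 edges red] = (1/2)^3, and likewise for blue, so P[monochromatic] = 2·(1/2)^3 = 2^{1 − 3} = 1/4.
By linearity: E[X] = C(9, 3) · 2^{1 − 3} = 84 · 1/4 = 21.
Numerically: E[X] ≈ 21.00000.

E[X] = C(9,3)·2^(1−C(3,2)) = 21 ≈ 21.00000.


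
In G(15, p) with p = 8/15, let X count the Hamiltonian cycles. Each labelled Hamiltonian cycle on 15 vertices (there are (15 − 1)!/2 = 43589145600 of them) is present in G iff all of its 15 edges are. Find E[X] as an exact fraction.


K_15 has (15 − 1)!/2 = 43589145600 labelled Hamiltonian cycles.
For each such Hamiltonian cycle H, let X_H = 1 if all 15 edges of H are present in G. Then P[X_H = 1] = p^{15} = (8/15)^{15} = 35184372088832/437893890380859375.
By linearity of expectation: E[X] = Σ_H E[X_H] = 43589145600 · p^{15} = 43589145600 · 35184372088832/437893890380859375 = 252453780711880523776/72081298828125.
Numerically: E[X] ≈ 3.50235e+06.

E[X] = 43589145600 · (8/15)^{15} = 252453780711880523776/72081298828125 ≈ 3.50235e+06.


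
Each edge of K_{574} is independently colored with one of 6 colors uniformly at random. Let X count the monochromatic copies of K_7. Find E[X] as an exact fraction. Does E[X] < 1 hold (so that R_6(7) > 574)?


E[X] = C(574, 7) · 6^{1 − 21} = 3926481655188664 · 6^{−20} = 3926481655188664/3656158440062976.
As a reduced fraction: E[X] = 490810206898583/457019805007872 ≈ 1.074.
Is E[X] < 1? NO.
Since E[X] ≥ 1, the first-moment bound is inconclusive at n = 574; it does NOT by itself certify R_6(7) > 574.

E[X] = 490810206898583/457019805007872 ≈ 1.074; E[X] ≥ 1; first-moment method inconclusive here.


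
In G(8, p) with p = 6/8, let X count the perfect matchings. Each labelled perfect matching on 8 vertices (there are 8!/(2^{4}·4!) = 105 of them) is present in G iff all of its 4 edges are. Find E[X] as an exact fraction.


K_8 has 8!/(2^{4}·4!) = 105 labelled perfect matchings.
For each such perfect matching H, let X_H = 1 if all 4 edges of H are present in G. Then P[X_H = 1] = p^{4} = (3/4)^{4} = 81/256.
Summing the indicators: E[X] = Σ_H E[X_H] = 105 · p^{4} = 105 · 81/256 = 8505/256.
Numerically: E[X] ≈ 33.2227.

E[X] = 105 · (3/4)^{4} = 8505/256 ≈ 33.2227.


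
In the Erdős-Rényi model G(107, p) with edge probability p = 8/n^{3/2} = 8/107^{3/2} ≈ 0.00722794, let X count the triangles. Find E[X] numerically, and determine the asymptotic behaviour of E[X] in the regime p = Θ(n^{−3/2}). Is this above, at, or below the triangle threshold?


Number of potential triangles: C(107, 3) = 198485.
Each occurs with probability p³ ≈ (0.00722794)³ ≈ 3.77609543e-07.
By linearity: E[X] = C(107, 3)·p³ ≈ 198485 · 3.77609543e-07 ≈ 0.074950.
Since α = 3/2 > 1, p = c/n^{3/2} = o(1/n) is below the triangle threshold p ~ 1/n. Asymptotically E[X] ~ (c³/6)·n^{3(1−α)} = (8³/6)·n^{-1.5} → 0, so by Markov's inequality G has no triangles w.h.p.

E[X] ≈ 0.074950; in regime p = Θ(1/n^{3/2}) E[X] tends to 0 (below the triangle threshold p ~ 1/n).


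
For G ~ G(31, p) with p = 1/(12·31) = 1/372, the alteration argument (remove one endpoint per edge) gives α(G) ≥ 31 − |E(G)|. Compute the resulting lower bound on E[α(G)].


E[|E(G)|] = C(31, 2)·p = 465 · (1/372) = 5/4.
E[α(G)] ≥ n − E[|E(G)|] = 31 − 5/4 = 119/4.
Numerically: ≈ 29.750000.
(This is only a lower bound; the true E[α(G)] may be larger.)

E[α(G)] ≥ 119/4 ≈ 29.750000.


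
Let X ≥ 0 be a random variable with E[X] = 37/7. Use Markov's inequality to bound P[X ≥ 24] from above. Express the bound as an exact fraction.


μ = E[X] = 37/7, a = 24.
Markov: P[X ≥ 24] ≤ μ/a = (37/7)/24 = 37/168.
Numerically: ≈ 0.22024.
(Since a = 24 > μ = 5.28571, the bound 37/168 is < 1 and informative.)

P[X ≥ 24] ≤ 37/168 ≈ 0.22024.


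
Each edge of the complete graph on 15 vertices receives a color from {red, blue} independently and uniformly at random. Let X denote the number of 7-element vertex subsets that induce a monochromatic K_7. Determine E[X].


Let X = Σ_S X_S over the C(15, 7) = 6435 subsets S of size 7, where X_S = 1 if the K_7 on S is monochromatic.
For a fixed S, the K_7 on S has C(7, 2) = 21 edges. P[all 21 edges red] = (1/2)^21, and likewise for blue, so P[monochromatic] = 2·(1/2)^21 = 2^{1 − 21} = 1/1048576.
Summing: E[X] = C(15, 7) · 2^{1 − 21} = 6435 · 1/1048576 = 6435/1048576.
Numerically: E[X] ≈ 0.0061.

E[X] = C(15,7)·2^(1−C(7,2)) = 6435/1048576 ≈ 0.0061.


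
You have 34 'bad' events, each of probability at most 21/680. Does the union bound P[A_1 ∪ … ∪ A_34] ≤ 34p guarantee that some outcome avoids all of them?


Union bound: P[∪_{i=1}^{34} A_i] ≤ Σ_i P[A_i] ≤ 34·p = 34·(21/680) = 21/20.
Numerically: 21/20 ≈ 1.050.
Is 21/20 < 1? NO.
Since the bound 21/20 is ≥ 1, the union bound is uninformative here; it does NOT by itself certify existence.

34·p = 21/20 ≈ 1.050; existence NOT certified by the union bound.


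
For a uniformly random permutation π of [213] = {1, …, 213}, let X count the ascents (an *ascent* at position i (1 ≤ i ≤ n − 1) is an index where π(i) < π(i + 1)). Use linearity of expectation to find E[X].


Write X = Σ X_I over i = 1, …, 212, with X_I the indicator of one ascent.
There are 212 indicators.
For each fixed i, the pair (π(i), π(i+1)) is a uniformly random ordered pair of distinct values from {1, …, 213}; by symmetry P[π(i) < π(i+1)] = 1/2.
By linearity: E[X] = 212 · (1/2) = (213 − 1) · (1/2) = 106 ≈ 106.00000.

E[X] = 106 = 106.00000.


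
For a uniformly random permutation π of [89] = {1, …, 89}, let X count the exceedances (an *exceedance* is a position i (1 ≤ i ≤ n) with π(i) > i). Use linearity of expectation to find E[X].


Write X = Σ_{i=1}^{89} X_i, where X_i = 1_{π(i) > i}.
For each fixed i, π(i) is uniform over {1, …, 89} (marginal of a uniform permutation), so P[π(i) > i] = (n − i)/n. Summing: Σ_{i=1}^{89} (n − i)/n = (0 + 1 + … + 88)/89 = 89(89 − 1)/(2·89) = (89 − 1)/2.
Hence E[X] = Σ_{i=1}^{89} (89 − i)/89 = 44 ≈ 44.000.

E[X] = 44 = 44.000.


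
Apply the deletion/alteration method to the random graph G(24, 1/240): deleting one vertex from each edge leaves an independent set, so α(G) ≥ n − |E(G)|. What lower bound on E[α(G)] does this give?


E[|E(G)|] = C(24, 2)·p = 276 · (1/240) = 23/20.
E[α(G)] ≥ n − E[|E(G)|] = 24 − 23/20 = 457/20.
Numerically: ≈ 22.850000.
(This is only a lower bound; the true E[α(G)] may be larger.)

E[α(G)] ≥ 457/20 ≈ 22.850000.


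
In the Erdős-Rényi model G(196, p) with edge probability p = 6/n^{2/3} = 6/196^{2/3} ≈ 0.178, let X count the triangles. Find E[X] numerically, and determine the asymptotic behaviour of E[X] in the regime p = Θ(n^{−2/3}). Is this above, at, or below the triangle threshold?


Number of potential triangles: C(196, 3) = 1235780.
Each occurs with probability p³ ≈ (0.178)³ ≈ 5.62266e-03.
By linearity: E[X] = C(196, 3)·p³ ≈ 1235780 · 5.62266e-03 ≈ 6948.367.
Since α = 2/3 < 1, p = c/n^{2/3} ≫ 1/n is above the triangle threshold p ~ 1/n. Asymptotically E[X] ~ (c³/6)·n^{3(1−α)} = (6³/6)·n^{1} → ∞; triangles are abundant w.h.p.

E[X] ≈ 6948.367; in regime p = Θ(1/n^{2/3}) E[X] diverges (above the triangle threshold p ~ 1/n).


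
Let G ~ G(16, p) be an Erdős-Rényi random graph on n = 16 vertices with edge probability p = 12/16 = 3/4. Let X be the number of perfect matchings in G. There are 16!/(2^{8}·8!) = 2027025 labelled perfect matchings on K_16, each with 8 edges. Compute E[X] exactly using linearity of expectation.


K_16 has 16!/(2^{8}·8!) = 2027025 labelled perfect matchings.
For each such perfect matching H, let X_H = 1 if all 8 edges of H are present in G. Then P[X_H = 1] = p^{8} = (3/4)^{8} = 6561/65536.
By linearity: E[X] = Σ_H E[X_H] = 2027025 · p^{8} = 2027025 · 6561/65536 = 13299311025/65536.
Numerically: E[X] ≈ 202931.

E[X] = 2027025 · (3/4)^{8} = 13299311025/65536 ≈ 202931.


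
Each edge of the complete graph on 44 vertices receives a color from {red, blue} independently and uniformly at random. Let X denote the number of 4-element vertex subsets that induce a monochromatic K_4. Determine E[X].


Let X = Σ_S X_S over the C(44, 4) = 135751 subsets S of size 4, where X_S = 1 if the K_4 on S is monochromatic.
For a fixed S, the K_4 on S has C(4, 2) = 6 edges. P[all 6 edges red] = (1/2)^6, and likewise for blue, so P[monochromatic] = 2·(1/2)^6 = 2^{1 − 6} = 1/32.
By linearity of expectation: E[X] = C(44, 4) · 2^{1 − 6} = 135751 · 1/32 = 135751/32.
Numerically: E[X] ≈ 4242.21875.

E[X] = C(44,4)·2^(1−C(4,2)) = 135751/32 ≈ 4242.21875.


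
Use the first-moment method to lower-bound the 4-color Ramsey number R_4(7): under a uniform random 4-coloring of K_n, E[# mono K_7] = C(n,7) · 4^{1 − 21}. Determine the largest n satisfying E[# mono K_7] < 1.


We need C(n, 7) · 4^{1 − 21} < 1, i.e. C(n, 7) < 4^{21 − 1} = 1099511627776.
Check values of n near the boundary:
  n = 174: C(174, 7) = 847879782984; 847879782984 < 1099511627776? YES
  n = 175: C(175, 7) = 883208107275; 883208107275 < 1099511627776? YES
  n = 176: C(176, 7) = 919790691600; 919790691600 < 1099511627776? YES
  n = 177: C(177, 7) = 957664425960; 957664425960 < 1099511627776? YES
  n = 178: C(178, 7) = 996867063280; 996867063280 < 1099511627776? YES
  n = 179: C(179, 7) = 1037437234460; 1037437234460 < 1099511627776? YES
  n = 180: C(180, 7) = 1079414463600; 1079414463600 < 1099511627776? YES
  n = 181: C(181, 7) = 1122839183400; 1122839183400 < 1099511627776? NO
  n = 182: C(182, 7) = 1167752750736; 1167752750736 < 1099511627776? NO
  n = 183: C(183, 7) = 1214197462413; 1214197462413 < 1099511627776? NO
The largest n with C(n, 7) < 1099511627776 is n = 180 (where E[X] = 67463403975/68719476736 ≈ 0.982). Hence R_4(7) > 180, i.e. R_4(7) ≥ 181.

Largest n = 180; hence R_4(7) > 180.


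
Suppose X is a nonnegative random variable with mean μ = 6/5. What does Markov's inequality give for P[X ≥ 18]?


μ = E[X] = 6/5, a = 18.
Markov: P[X ≥ 18] ≤ μ/a = (6/5)/18 = 1/15.
Numerically: ≈ 0.0667.
(Since a = 18 > μ = 1.2000, the bound 1/15 is < 1 and informative.)

P[X ≥ 18] ≤ 1/15 ≈ 0.0667.


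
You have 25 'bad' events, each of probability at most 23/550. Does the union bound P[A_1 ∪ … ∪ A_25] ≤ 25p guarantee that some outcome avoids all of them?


Union bound: P[∪_{i=1}^{25} A_i] ≤ Σ_i P[A_i] ≤ 25·p = 25·(23/550) = 23/22.
Numerically: 23/22 ≈ 1.045455.
Is 23/22 < 1? NO.
Since the bound 23/22 is ≥ 1, the union bound is uninformative here; it does NOT by itself certify existence.

25·p = 23/22 ≈ 1.045455; existence NOT certified by the union bound.


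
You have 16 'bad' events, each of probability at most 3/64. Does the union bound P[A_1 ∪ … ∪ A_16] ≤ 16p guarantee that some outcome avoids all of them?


Union bound: P[∪_{i=1}^{16} A_i] ≤ Σ_i P[A_i] ≤ 16·p = 16·(3/64) = 3/4.
Numerically: 3/4 ≈ 0.7500000.
Is 3/4 < 1? YES.
Since P[∪ A_i] ≤ 3/4 < 1, the complement has P[∩ A_i^c] ≥ 1 − 3/4 = 1/4 > 0, so some outcome avoids every A_i.

16·p = 3/4 ≈ 0.7500000; existence CERTIFIED by the union bound.


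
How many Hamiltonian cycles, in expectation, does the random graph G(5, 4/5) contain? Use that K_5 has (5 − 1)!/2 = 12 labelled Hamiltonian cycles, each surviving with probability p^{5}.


K_5 has (5 − 1)!/2 = 12 labelled Hamiltonian cycles.
For each such Hamiltonian cycle H, let X_H = 1 if all 5 edges of H are present in G. Then P[X_H = 1] = p^{5} = (4/5)^{5} = 1024/3125.
By linearity of expectation: E[X] = Σ_H E[X_H] = 12 · p^{5} = 12 · 1024/3125 = 12288/3125.
Numerically: E[X] ≈ 3.9322.

E[X] = 12 · (4/5)^{5} = 12288/3125 ≈ 3.9322.


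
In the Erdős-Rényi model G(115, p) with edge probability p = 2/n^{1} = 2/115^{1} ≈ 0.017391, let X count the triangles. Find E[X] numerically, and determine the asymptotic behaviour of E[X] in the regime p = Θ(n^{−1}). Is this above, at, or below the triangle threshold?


Number of potential triangles: C(115, 3) = 246905.
Each occurs with probability p³ ≈ (0.017391)³ ≈ 5.2601299e-06.
By linearity: E[X] = C(115, 3)·p³ ≈ 246905 · 5.2601299e-06 ≈ 1.29875.
Here α = 1, so p = 2/n is exactly at the triangle threshold p ~ 1/n. Asymptotically E[X] → c³/6 = 2³/6 = 4/3 ≈ 1.33333, a bounded constant. In this regime the triangle count is asymptotically Poisson(c³/6).

E[X] ≈ 1.29875; in regime p = Θ(1/n^{1}) E[X] stays bounded (at the triangle threshold p ~ 1/n).


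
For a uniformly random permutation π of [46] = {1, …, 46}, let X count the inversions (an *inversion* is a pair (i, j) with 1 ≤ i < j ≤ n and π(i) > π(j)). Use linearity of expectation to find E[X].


Write X = Σ X_I over the C(46, 2) = 1035 pairs i < j, with X_I the indicator of one inversion.
There are 1035 indicators.
For each fixed pair i < j, the values π(i) and π(j) are two distinct elements of {1, …, 46} in uniformly random order; by symmetry P[π(i) > π(j)] = 1/2.
By linearity: E[X] = 1035 · (1/2) = C(46, 2) · (1/2) = 1035/2 = 1035/2 ≈ 517.50000.

E[X] = 1035/2 = 517.50000.


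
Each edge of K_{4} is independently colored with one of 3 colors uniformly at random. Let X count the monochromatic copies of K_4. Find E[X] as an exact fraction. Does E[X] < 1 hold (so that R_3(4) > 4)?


E[X] = C(4, 4) · 3^{1 − 6} = 1 · 3^{−5} = 1/243.
As a reduced fraction: E[X] = 1/243 ≈ 0.0041152.
Is E[X] < 1? YES.
Since E[X] < 1, there exists a 3-coloring of K_{4} with no monochromatic K_4; hence R_3(4) > 4.

E[X] = 1/243 ≈ 0.0041152; E[X] < 1, so R_3(4) > 4.


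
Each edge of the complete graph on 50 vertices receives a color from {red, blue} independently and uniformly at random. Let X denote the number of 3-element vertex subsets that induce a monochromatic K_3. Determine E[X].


Let X = Σ_S X_S over the C(50, 3) = 19600 subsets S of size 3, where X_S = 1 if the K_3 on S is monochromatic.
For a fixed S, the K_3 on S has C(3, 2) = 3 edges. P[all 3 edges red] = (1/2)^3, and likewise for blue, so P[monochromatic] = 2·(1/2)^3 = 2^{1 − 3} = 1/4.
By linearity of expectation: E[X] = C(50, 3) · 2^{1 − 3} = 19600 · 1/4 = 4900.
Numerically: E[X] ≈ 4900.000.

E[X] = C(50,3)·2^(1−C(3,2)) = 4900 ≈ 4900.000.


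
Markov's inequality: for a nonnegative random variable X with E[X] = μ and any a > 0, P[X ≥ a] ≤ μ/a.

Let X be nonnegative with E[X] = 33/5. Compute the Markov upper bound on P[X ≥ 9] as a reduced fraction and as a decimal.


μ = E[X] = 33/5, a = 9.
Markov: P[X ≥ 9] ≤ μ/a = (33/5)/9 = 11/15.
Numerically: ≈ 0.733.
(Since a = 9 > μ = 6.600, the bound 11/15 is < 1 and informative.)

P[X ≥ 9] ≤ 11/15 ≈ 0.733.


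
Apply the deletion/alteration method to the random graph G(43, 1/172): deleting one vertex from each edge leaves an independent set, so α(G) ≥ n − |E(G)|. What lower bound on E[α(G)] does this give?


E[|E(G)|] = C(43, 2)·p = 903 · (1/172) = 21/4.
E[α(G)] ≥ n − E[|E(G)|] = 43 − 21/4 = 151/4.
Numerically: ≈ 37.750000.
(This is only a lower bound; the true E[α(G)] may be larger.)

E[α(G)] ≥ 151/4 ≈ 37.750000.


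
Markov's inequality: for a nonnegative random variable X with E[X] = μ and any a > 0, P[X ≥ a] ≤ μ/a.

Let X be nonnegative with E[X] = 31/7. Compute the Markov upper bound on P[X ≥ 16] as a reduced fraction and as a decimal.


μ = E[X] = 31/7, a = 16.
Markov: P[X ≥ 16] ≤ μ/a = (31/7)/16 = 31/112.
Numerically: ≈ 0.277.
(Since a = 16 > μ = 4.429, the bound 31/112 is < 1 and informative.)

P[X ≥ 16] ≤ 31/112 ≈ 0.277.


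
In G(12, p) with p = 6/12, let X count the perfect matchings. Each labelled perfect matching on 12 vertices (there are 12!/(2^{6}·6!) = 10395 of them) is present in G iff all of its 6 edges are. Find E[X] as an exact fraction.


K_12 has 12!/(2^{6}·6!) = 10395 labelled perfect matchings.
For each such perfect matching H, let X_H = 1 if all 6 edges of H are present in G. Then P[X_H = 1] = p^{6} = (1/2)^{6} = 1/64.
By linearity: E[X] = Σ_H E[X_H] = 10395 · p^{6} = 10395 · 1/64 = 10395/64.
Numerically: E[X] ≈ 162.4.

E[X] = 10395 · (1/2)^{6} = 10395/64 ≈ 162.4.


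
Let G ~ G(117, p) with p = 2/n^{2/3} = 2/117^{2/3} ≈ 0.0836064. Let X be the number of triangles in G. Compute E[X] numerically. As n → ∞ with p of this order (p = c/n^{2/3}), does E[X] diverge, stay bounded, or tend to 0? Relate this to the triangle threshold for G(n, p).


Number of potential triangles: C(117, 3) = 260130.
Each occurs with probability p³ ≈ (0.0836064)³ ≈ 5.84410841e-04.
By linearity: E[X] = C(117, 3)·p³ ≈ 260130 · 5.84410841e-04 ≈ 152.022792.
Since α = 2/3 < 1, p = c/n^{2/3} ≫ 1/n is above the triangle threshold p ~ 1/n. Asymptotically E[X] ~ (c³/6)·n^{3(1−α)} = (2³/6)·n^{1} → ∞; triangles are abundant w.h.p.

E[X] ≈ 152.022792; in regime p = Θ(1/n^{2/3}) E[X] diverges (above the triangle threshold p ~ 1/n).


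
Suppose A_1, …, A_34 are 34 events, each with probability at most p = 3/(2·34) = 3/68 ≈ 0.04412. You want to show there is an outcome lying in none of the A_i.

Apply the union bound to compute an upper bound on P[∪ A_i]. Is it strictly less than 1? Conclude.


Union bound: P[∪_{i=1}^{34} A_i] ≤ Σ_i P[A_i] ≤ 34·p = 34·(3/68) = 3/2.
Numerically: 3/2 ≈ 1.50000.
Is 3/2 < 1? NO.
Since the bound 3/2 is ≥ 1, the union bound is uninformative here; it does NOT by itself certify existence.

34·p = 3/2 ≈ 1.50000; existence NOT certified by the union bound.


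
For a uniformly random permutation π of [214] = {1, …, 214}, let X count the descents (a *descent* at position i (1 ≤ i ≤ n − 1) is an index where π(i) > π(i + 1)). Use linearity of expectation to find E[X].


Write X = Σ X_I over i = 1, …, 213, with X_I the indicator of one descent.
There are 213 indicators.
For each fixed i, the pair (π(i), π(i+1)) is a uniformly random ordered pair of distinct values from {1, …, 214}; by symmetry P[π(i) > π(i+1)] = 1/2.
By linearity: E[X] = 213 · (1/2) = (214 − 1) · (1/2) = 213/2 ≈ 106.50000.

E[X] = 213/2 = 106.50000.


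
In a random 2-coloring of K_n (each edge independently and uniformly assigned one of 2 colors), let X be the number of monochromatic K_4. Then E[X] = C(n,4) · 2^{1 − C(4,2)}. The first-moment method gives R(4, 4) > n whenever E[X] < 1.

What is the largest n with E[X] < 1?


We need C(n, 4) · 2^{1 − 6} < 1, i.e. C(n, 4) < 2^{6 − 1} = 32.
Check values of n near the boundary:
  n = 5: C(5, 4) = 5; 5 < 32? YES
  n = 6: C(6, 4) = 15; 15 < 32? YES
  n = 7: C(7, 4) = 35; 35 < 32? NO
  n = 8: C(8, 4) = 70; 70 < 32? NO
The largest n with C(n, 4) < 32 is n = 6 (where E[X] = 15/32 ≈ 0.469). Hence R(4, 4) > 6, i.e. R(4, 4) ≥ 7.

Largest n = 6; hence R(4, 4) > 6.


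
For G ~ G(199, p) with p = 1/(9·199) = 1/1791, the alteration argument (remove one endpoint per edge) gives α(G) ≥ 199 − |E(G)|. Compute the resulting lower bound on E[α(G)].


E[|E(G)|] = C(199, 2)·p = 19701 · (1/1791) = 11.
E[α(G)] ≥ n − E[|E(G)|] = 199 − 11 = 188.
Numerically: ≈ 188.000000.
(This is only a lower bound; the true E[α(G)] may be larger.)

E[α(G)] ≥ 188 ≈ 188.000000.


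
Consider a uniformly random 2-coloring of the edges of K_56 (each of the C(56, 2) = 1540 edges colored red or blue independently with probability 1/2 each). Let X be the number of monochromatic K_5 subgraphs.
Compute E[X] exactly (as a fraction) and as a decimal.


Let X = Σ_S X_S over the C(56, 5) = 3819816 subsets S of size 5, where X_S = 1 if the K_5 on S is monochromatic.
For a fixed S, the K_5 on S has C(5, 2) = 10 edges. P[all 10 edges red] = (1/2)^10, and likewise for blue, so P[monochromatic] = 2·(1/2)^10 = 2^{1 − 10} = 1/512.
Summing: E[X] = C(56, 5) · 2^{1 − 10} = 3819816 · 1/512 = 477477/64.
Numerically: E[X] ≈ 7460.57812.

E[X] = C(56,5)·2^(1−C(5,2)) = 477477/64 ≈ 7460.57812.


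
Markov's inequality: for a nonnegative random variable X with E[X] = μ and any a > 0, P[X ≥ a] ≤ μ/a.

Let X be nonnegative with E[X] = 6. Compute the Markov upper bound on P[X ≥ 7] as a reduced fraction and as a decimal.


μ = E[X] = 6, a = 7.
Markov: P[X ≥ 7] ≤ μ/a = (6)/7 = 6/7.
Numerically: ≈ 0.857143.
(Since a = 7 > μ = 6.000000, the bound 6/7 is < 1 and informative.)

P[X ≥ 7] ≤ 6/7 ≈ 0.857143.
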